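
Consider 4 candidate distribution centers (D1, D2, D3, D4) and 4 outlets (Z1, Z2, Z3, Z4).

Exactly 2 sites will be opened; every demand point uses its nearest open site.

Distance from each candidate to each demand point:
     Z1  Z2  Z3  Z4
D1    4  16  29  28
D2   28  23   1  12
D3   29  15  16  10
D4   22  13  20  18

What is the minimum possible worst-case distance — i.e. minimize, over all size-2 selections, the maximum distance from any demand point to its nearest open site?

Open {D1, D2}.
  Farthest demand point is Z2 at distance 16 (to D1); all others are ≤ 16.
With {D1, D3} the worst case is 16.
With {D1, D4} the worst case is 20.
No size-2 selection achieves below 16.

16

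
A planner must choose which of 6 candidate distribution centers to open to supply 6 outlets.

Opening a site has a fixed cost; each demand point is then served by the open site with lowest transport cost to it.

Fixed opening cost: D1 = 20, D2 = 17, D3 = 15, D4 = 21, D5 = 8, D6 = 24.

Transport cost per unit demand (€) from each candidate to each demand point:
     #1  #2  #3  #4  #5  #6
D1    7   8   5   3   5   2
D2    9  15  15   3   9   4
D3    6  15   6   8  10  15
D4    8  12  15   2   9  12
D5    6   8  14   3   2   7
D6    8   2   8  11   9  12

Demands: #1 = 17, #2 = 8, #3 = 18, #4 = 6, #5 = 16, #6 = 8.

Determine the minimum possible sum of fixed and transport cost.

Open {D1, D5, D6}: assign each demand point to its cheapest open site.
  #1→D5 17×6=102, #2→D6 8×2=16, #3→D1 18×5=90, #4→D1 6×3=18, #5→D5 16×2=32, #6→D1 8×2=16
  transport cost 274, fixed 52 → total 326.
Compare {D1, D3, D5, D6}: transport cost 274 + fixed 67 = 341.
Compare {D1, D4, D5, D6}: transport cost 268 + fixed 73 = 341.
Compare {D1, D2, D5, D6}: transport cost 274 + fixed 69 = 343.
All other subsets cost ≥ 341. Minimum total cost: 326.

326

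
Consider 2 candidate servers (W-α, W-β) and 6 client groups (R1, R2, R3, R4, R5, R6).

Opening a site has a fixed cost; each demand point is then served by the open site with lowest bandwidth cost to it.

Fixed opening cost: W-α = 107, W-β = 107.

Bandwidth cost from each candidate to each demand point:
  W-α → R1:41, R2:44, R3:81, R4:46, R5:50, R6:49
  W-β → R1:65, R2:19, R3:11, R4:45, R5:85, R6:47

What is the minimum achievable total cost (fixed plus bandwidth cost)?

Open {W-β}: assign each demand point to its cheapest open site.
  R1→W-β 65, R2→W-β 19, R3→W-β 11, R4→W-β 45, R5→W-β 85, R6→W-β 47
  bandwidth cost 272, fixed 107 → total 379.
Compare {W-α}: bandwidth cost 311 + fixed 107 = 418.
Compare {W-α, W-β}: bandwidth cost 213 + fixed 214 = 427.

379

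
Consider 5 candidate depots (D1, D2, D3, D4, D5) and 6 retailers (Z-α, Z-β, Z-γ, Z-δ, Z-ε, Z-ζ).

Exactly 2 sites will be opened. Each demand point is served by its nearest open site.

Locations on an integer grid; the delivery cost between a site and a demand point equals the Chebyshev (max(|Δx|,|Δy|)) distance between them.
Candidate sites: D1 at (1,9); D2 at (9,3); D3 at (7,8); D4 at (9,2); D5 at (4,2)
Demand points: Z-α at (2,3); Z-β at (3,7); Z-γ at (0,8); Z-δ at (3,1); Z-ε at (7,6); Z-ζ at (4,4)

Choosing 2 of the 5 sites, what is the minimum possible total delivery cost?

12

Open {D1, D5}.
  Z-α→D5 2, Z-β→D1 2, Z-γ→D1 1, Z-δ→D5 1, Z-ε→D5 4, Z-ζ→D5 2  ⇒ total 12.
Compare {D3, D5}: total 17.
Compare {D2, D5}: total 19.
No size-2 selection does better; minimum is 12.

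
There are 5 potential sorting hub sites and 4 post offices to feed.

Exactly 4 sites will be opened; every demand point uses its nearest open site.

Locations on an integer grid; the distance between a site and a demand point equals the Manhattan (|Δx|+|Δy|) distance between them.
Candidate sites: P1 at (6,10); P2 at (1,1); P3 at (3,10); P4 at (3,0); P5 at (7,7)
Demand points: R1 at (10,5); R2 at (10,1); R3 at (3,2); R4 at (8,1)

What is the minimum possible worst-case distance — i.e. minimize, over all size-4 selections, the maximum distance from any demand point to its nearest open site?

Open {P1, P2, P4, P5}.
  Farthest demand point is R2 at distance 8 (to P4); all others are ≤ 8.
With {P1, P3, P4, P5} the worst case is 8.
With {P2, P3, P4, P5} the worst case is 8.
No size-4 selection achieves below 8.

8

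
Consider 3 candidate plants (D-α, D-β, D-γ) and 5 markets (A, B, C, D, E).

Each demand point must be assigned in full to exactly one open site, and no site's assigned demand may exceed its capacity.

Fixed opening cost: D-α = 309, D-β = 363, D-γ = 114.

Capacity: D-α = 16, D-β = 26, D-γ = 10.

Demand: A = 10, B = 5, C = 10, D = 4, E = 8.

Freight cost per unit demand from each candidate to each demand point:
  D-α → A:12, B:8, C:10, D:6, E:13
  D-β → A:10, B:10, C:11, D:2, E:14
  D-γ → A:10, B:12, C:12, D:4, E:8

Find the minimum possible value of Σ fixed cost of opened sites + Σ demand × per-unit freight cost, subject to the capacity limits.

Open {D-α, D-β}; cheapest assignment that respects the capacities:
  D-α (cap 16, load 15): B, C — cost 5×8 + 10×10 = 140
  D-β (cap 26, load 22): A, D, E — cost 10×10 + 4×2 + 8×14 = 220
  Shipping 360, fixed 672 → total 1032.
  Any other capacity-feasible assignment to {D-α, D-β} ships for at least 360.
Compare {D-α, D-β, D-γ}: its best feasible assignment gives total 1098.
Every other set of open sites that can feasibly serve all demand totals ≥ 1098 even under its best assignment. Minimum: 1032.

1032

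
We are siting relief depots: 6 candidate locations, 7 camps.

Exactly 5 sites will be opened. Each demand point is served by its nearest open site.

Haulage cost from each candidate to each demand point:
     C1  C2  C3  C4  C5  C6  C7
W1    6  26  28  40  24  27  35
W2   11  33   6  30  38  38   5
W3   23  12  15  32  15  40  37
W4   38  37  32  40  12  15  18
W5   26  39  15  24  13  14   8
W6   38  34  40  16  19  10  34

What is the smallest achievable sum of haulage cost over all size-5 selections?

Open {W1, W2, W3, W4, W6}.
  C1→W1 6, C2→W3 12, C3→W2 6, C4→W6 16, C5→W4 12, C6→W6 10, C7→W2 5  ⇒ total 67.
Compare {W1, W2, W3, W5, W6}: total 68.
Compare {W2, W3, W4, W5, W6}: total 72.
No size-5 selection does better; minimum is 67.

67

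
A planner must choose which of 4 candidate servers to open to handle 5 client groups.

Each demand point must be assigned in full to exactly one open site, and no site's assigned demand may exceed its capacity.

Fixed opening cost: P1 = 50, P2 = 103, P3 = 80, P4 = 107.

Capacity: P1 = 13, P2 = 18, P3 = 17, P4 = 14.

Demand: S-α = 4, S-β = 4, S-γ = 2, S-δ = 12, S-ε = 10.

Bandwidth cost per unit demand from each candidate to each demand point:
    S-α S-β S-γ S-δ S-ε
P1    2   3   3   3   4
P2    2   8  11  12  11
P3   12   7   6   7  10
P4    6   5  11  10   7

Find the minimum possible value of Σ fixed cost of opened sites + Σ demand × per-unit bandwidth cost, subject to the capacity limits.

399

Open {P1, P2, P3}; cheapest assignment that respects the capacities:
  P1 (cap 13, load 12): S-γ, S-ε — cost 2×3 + 10×4 = 46
  P2 (cap 18, load 4): S-α — cost 4×2 = 8
  P3 (cap 17, load 16): S-β, S-δ — cost 4×7 + 12×7 = 112
  Shipping 166, fixed 233 → total 399.
  Any other capacity-feasible assignment to {P1, P2, P3} ships for at least 166.
Compare {P1, P3, P4}: its best feasible assignment gives total 407.
Compare {P1, P2, P4}: its best feasible assignment gives total 416.
Every other set of open sites that can feasibly serve all demand totals ≥ 407 even under its best assignment. Minimum: 399.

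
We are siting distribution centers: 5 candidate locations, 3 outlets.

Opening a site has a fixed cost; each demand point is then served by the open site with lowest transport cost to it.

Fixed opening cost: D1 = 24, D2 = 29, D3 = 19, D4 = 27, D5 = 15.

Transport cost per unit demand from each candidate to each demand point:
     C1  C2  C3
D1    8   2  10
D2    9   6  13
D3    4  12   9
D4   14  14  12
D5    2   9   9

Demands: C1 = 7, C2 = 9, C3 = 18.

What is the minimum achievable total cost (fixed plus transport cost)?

Open {D1, D5}: assign each demand point to its cheapest open site.
  C1→D5 7×2=14, C2→D1 9×2=18, C3→D5 18×9=162
  transport cost 194, fixed 39 → total 233.
Compare {D1, D3}: transport cost 208 + fixed 43 = 251.
Compare {D1, D3, D5}: transport cost 194 + fixed 58 = 252.
Compare {D1, D4, D5}: transport cost 194 + fixed 66 = 260.
All other subsets cost ≥ 251. Minimum total cost: 233.

233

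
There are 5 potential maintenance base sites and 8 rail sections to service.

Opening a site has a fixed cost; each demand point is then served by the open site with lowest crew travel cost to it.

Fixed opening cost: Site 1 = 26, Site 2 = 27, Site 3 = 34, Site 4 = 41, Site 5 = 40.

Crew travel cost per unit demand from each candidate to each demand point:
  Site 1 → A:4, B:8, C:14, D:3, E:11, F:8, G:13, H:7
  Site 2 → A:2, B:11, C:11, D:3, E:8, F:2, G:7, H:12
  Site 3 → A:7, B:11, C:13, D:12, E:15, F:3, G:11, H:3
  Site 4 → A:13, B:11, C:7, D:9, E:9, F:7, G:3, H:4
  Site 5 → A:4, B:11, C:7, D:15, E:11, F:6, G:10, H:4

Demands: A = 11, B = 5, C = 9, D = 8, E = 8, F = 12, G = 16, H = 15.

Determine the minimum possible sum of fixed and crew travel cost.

428

Open {Site 2, Site 4}: assign each demand point to its cheapest open site.
  A→Site 2 11×2=22, B→Site 2 5×11=55, C→Site 4 9×7=63, D→Site 2 8×3=24, E→Site 2 8×8=64, F→Site 2 12×2=24, G→Site 4 16×3=48, H→Site 4 15×4=60
  crew travel cost 360, fixed 68 → total 428.
Compare {Site 1, Site 2, Site 4}: crew travel cost 345 + fixed 94 = 439.
Compare {Site 2, Site 3, Site 4}: crew travel cost 345 + fixed 102 = 447.
Compare {Site 1, Site 2, Site 3, Site 4}: crew travel cost 330 + fixed 128 = 458.
All other subsets cost ≥ 439. Minimum total cost: 428.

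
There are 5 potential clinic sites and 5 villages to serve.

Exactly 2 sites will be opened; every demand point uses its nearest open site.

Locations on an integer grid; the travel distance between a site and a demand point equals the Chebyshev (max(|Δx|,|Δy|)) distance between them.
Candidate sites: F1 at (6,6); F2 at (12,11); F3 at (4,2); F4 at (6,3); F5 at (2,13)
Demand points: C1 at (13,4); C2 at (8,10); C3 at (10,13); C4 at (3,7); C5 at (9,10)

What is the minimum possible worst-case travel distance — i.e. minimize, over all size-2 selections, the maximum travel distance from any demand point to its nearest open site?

7

Open {F1, F2}.
  Farthest demand point is C1 at travel distance 7 (to F1); all others are ≤ 7.
With {F1, F3} the worst case is 7.
With {F1, F4} the worst case is 7.
No size-2 selection achieves below 7.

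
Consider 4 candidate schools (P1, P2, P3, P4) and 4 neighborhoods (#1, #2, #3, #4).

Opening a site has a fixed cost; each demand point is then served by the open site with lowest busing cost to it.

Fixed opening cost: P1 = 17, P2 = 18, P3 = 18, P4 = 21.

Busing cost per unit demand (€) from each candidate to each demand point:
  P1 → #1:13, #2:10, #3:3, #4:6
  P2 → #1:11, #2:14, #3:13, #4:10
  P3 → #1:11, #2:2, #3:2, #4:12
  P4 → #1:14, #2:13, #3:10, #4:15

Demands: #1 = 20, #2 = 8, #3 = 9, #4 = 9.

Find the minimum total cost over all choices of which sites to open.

Open {P1, P3}: assign each demand point to its cheapest open site.
  #1→P3 20×11=220, #2→P3 8×2=16, #3→P3 9×2=18, #4→P1 9×6=54
  busing cost 308, fixed 35 → total 343.
Compare {P1, P2, P3}: busing cost 308 + fixed 53 = 361.
Compare {P1, P3, P4}: busing cost 308 + fixed 56 = 364.
Compare {P3}: busing cost 362 + fixed 18 = 380.
All other subsets cost ≥ 361. Minimum total cost: 343.

343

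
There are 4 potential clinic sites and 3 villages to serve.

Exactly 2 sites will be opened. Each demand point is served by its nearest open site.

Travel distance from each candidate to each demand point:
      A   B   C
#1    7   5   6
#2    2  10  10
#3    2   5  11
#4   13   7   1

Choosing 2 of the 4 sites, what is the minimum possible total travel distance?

Open {#3, #4}.
  A→#3 2, B→#3 5, C→#4 1  ⇒ total 8.
Compare {#2, #4}: total 10.
Compare {#1, #2}: total 13.
No size-2 selection does better; minimum is 8.

8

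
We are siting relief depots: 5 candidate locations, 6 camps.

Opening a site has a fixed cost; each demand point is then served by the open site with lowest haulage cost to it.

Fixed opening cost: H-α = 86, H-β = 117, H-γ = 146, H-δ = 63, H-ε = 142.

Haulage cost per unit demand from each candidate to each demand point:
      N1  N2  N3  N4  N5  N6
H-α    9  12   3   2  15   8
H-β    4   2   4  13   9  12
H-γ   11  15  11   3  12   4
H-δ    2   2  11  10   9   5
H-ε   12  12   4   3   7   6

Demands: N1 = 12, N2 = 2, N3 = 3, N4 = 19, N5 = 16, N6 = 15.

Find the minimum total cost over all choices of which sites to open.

Open {H-α, H-δ}: assign each demand point to its cheapest open site.
  N1→H-δ 12×2=24, N2→H-δ 2×2=4, N3→H-α 3×3=9, N4→H-α 19×2=38, N5→H-δ 16×9=144, N6→H-δ 15×5=75
  haulage cost 294, fixed 149 → total 443.
Compare {H-δ, H-ε}: haulage cost 284 + fixed 205 = 489.
Compare {H-γ, H-δ}: haulage cost 322 + fixed 209 = 531.
Compare {H-δ}: haulage cost 470 + fixed 63 = 533.
All other subsets cost ≥ 489. Minimum total cost: 443.

443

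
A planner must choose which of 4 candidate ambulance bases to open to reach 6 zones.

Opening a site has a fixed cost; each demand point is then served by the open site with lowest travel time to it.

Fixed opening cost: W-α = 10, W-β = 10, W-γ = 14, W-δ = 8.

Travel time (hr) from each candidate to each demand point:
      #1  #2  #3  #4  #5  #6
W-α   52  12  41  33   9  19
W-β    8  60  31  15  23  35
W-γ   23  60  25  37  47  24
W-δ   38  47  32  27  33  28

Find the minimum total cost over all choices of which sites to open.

Open {W-α, W-β}: assign each demand point to its cheapest open site.
  #1→W-β 8, #2→W-α 12, #3→W-β 31, #4→W-β 15, #5→W-α 9, #6→W-α 19
  travel time 94, fixed 20 → total 114.
Compare {W-α, W-β, W-γ}: travel time 88 + fixed 34 = 122.
Compare {W-α, W-β, W-δ}: travel time 94 + fixed 28 = 122.
Compare {W-α, W-β, W-γ, W-δ}: travel time 88 + fixed 42 = 130.
All other subsets cost ≥ 122. Minimum total cost: 114.

114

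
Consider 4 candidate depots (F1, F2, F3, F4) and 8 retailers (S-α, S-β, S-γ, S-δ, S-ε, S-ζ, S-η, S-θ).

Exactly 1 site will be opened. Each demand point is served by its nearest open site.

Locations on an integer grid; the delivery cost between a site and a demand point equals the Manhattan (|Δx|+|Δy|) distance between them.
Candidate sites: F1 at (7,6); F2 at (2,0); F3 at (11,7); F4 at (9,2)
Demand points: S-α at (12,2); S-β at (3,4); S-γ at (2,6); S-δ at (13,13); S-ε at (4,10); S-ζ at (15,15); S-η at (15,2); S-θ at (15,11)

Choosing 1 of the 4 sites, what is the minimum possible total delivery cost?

Open {F3}.
  S-α→F3 6, S-β→F3 11, S-γ→F3 10, S-δ→F3 8, S-ε→F3 10, S-ζ→F3 12, S-η→F3 9, S-θ→F3 8  ⇒ total 74.
Compare {F1}: total 82.
Compare {F4}: total 90.
No size-1 selection does better; minimum is 74.

74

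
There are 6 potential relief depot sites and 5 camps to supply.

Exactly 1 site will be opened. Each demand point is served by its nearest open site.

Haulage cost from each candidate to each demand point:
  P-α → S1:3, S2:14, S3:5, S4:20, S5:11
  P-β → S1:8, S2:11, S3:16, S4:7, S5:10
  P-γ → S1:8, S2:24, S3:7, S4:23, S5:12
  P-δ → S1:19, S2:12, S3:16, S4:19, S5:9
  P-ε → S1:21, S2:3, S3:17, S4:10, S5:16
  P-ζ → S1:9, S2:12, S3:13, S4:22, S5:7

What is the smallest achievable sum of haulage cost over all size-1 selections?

52

Open {P-β}.
  S1→P-β 8, S2→P-β 11, S3→P-β 16, S4→P-β 7, S5→P-β 10  ⇒ total 52.
Compare {P-α}: total 53.
Compare {P-ζ}: total 63.
No size-1 selection does better; minimum is 52.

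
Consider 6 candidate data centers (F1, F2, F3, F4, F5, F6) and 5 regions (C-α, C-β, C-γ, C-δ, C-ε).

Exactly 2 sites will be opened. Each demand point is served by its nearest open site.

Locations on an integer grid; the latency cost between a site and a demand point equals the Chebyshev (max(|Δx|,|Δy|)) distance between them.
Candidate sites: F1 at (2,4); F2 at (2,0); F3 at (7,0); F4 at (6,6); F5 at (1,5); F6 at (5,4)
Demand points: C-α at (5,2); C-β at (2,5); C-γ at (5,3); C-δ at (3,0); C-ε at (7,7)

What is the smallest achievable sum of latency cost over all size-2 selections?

10

Open {F2, F6}.
  C-α→F6 2, C-β→F6 3, C-γ→F6 1, C-δ→F2 1, C-ε→F6 3  ⇒ total 10.
Compare {F1, F6}: total 11.
Compare {F4, F6}: total 11.
No size-2 selection does better; minimum is 10.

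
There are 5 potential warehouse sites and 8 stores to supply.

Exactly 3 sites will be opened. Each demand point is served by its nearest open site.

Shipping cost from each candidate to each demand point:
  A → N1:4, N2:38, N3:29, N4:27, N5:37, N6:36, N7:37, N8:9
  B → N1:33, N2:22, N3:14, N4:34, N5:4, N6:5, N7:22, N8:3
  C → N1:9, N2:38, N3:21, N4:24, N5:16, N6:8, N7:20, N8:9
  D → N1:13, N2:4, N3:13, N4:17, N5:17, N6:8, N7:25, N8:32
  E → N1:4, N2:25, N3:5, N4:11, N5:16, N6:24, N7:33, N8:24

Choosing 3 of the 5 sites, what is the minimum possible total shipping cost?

Open {B, D, E}.
  N1→E 4, N2→D 4, N3→E 5, N4→E 11, N5→B 4, N6→B 5, N7→B 22, N8→B 3  ⇒ total 58.
Compare {A, B, D}: total 72.
Compare {B, C, E}: total 74.
No size-3 selection does better; minimum is 58.

58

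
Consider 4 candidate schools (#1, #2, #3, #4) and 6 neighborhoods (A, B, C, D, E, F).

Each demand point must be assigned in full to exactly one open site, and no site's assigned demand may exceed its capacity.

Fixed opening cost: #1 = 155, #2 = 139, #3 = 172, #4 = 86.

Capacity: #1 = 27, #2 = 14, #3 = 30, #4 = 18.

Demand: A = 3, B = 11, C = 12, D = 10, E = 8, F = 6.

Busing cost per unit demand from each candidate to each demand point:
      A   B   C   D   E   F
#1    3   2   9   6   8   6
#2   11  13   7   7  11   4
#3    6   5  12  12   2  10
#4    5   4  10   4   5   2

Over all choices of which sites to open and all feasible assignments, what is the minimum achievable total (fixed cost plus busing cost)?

Open {#1, #2, #4}; cheapest assignment that respects the capacities:
  #1 (cap 27, load 24): A, B, D — cost 3×3 + 11×2 + 10×6 = 91
  #2 (cap 14, load 12): C — cost 12×7 = 84
  #4 (cap 18, load 14): E, F — cost 8×5 + 6×2 = 52
  Shipping 227, fixed 380 → total 607.
  Any other capacity-feasible assignment to {#1, #2, #4} ships for at least 227.
Compare {#1, #3, #4}: its best feasible assignment gives total 620.
Compare {#2, #3, #4}: its best feasible assignment gives total 622.
Every other set of open sites that can feasibly serve all demand totals ≥ 620 even under its best assignment. Minimum: 607.

607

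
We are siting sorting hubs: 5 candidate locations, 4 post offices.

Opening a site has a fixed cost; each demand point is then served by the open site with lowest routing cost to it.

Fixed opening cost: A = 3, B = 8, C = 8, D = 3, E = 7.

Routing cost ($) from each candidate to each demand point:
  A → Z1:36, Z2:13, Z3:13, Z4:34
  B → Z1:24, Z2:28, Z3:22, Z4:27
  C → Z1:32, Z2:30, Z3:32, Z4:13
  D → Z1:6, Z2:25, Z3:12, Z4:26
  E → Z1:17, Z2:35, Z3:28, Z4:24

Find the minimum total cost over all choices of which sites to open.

Open {A, C, D}: assign each demand point to its cheapest open site.
  Z1→D 6, Z2→A 13, Z3→D 12, Z4→C 13
  routing cost 44, fixed 14 → total 58.
Compare {A, D}: routing cost 57 + fixed 6 = 63.
Compare {A, C, D, E}: routing cost 44 + fixed 21 = 65.
Compare {A, B, C, D}: routing cost 44 + fixed 22 = 66.
All other subsets cost ≥ 63. Minimum total cost: 58.

58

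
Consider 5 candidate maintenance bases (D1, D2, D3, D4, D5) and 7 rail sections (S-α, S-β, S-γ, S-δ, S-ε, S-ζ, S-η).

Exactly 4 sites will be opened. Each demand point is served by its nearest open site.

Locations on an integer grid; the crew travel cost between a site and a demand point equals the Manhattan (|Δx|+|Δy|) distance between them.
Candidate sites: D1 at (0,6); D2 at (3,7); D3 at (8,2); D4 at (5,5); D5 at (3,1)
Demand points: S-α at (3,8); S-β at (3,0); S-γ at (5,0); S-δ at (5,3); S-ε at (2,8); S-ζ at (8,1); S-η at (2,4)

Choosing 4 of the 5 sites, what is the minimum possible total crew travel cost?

Open {D2, D3, D4, D5}.
  S-α→D2 1, S-β→D5 1, S-γ→D5 3, S-δ→D4 2, S-ε→D2 2, S-ζ→D3 1, S-η→D2 4  ⇒ total 14.
Compare {D1, D2, D3, D5}: total 16.
Compare {D1, D2, D4, D5}: total 18.
No size-4 selection does better; minimum is 14.

14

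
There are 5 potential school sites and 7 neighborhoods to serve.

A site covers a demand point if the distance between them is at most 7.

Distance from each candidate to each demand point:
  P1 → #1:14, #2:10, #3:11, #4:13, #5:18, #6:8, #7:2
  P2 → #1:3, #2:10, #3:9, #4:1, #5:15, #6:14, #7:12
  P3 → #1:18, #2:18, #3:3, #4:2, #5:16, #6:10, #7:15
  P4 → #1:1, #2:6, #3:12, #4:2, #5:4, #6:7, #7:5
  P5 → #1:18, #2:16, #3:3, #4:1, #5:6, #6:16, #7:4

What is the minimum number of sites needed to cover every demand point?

2

Coverage sets (demand points within 7 of each site):
  P1: {#7}
  P2: {#1, #4}
  P3: {#3, #4}
  P4: {#1, #2, #4, #5, #6, #7}
  P5: {#3, #4, #5, #7}
No single site covers all 7 demand points.
But {P3, P4} covers everything, so the minimum is 2.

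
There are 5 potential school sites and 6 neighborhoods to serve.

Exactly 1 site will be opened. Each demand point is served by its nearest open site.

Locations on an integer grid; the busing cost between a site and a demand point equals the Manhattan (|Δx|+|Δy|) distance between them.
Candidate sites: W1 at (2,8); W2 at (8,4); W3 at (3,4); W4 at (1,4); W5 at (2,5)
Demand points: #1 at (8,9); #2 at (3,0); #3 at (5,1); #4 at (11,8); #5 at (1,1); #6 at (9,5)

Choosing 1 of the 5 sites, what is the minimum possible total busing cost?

39

Open {W2}.
  #1→W2 5, #2→W2 9, #3→W2 6, #4→W2 7, #5→W2 10, #6→W2 2  ⇒ total 39.
Compare {W3}: total 43.
Compare {W5}: total 47.
No size-1 selection does better; minimum is 39.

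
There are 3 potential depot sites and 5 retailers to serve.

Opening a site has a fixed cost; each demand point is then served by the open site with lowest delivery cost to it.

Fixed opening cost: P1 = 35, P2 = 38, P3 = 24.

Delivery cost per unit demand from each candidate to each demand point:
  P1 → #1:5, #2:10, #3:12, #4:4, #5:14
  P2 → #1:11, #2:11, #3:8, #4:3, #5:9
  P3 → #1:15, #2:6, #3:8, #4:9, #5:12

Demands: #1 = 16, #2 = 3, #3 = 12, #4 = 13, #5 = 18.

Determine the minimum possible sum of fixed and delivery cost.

Open {P1, P2}: assign each demand point to its cheapest open site.
  #1→P1 16×5=80, #2→P1 3×10=30, #3→P2 12×8=96, #4→P2 13×3=39, #5→P2 18×9=162
  delivery cost 407, fixed 73 → total 480.
Compare {P1, P2, P3}: delivery cost 395 + fixed 97 = 492.
Compare {P1, P3}: delivery cost 462 + fixed 59 = 521.
Compare {P2}: delivery cost 506 + fixed 38 = 544.
All other subsets cost ≥ 492. Minimum total cost: 480.

480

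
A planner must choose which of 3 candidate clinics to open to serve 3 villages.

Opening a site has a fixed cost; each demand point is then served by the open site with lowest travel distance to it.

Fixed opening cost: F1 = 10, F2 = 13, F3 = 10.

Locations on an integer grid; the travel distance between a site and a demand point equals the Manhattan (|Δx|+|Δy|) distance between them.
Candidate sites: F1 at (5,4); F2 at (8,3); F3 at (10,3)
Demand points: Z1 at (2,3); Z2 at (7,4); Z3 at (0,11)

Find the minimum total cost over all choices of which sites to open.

Open {F1}: assign each demand point to its cheapest open site.
  Z1→F1 4, Z2→F1 2, Z3→F1 12
  travel distance 18, fixed 10 → total 28.
Compare {F2}: travel distance 24 + fixed 13 = 37.
Compare {F1, F3}: travel distance 18 + fixed 20 = 38.
Compare {F3}: travel distance 30 + fixed 10 = 40.
All other subsets cost ≥ 37. Minimum total cost: 28.

28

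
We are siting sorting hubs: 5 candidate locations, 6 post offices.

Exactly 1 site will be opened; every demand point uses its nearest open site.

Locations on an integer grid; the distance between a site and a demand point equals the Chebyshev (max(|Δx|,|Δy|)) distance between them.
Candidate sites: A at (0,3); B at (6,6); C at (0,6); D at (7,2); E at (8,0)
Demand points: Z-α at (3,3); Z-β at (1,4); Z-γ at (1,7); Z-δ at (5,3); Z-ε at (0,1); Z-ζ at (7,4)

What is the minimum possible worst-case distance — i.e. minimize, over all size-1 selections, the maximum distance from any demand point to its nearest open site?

6

Open {B}.
  Farthest demand point is Z-ε at distance 6 (to B); all others are ≤ 6.
With {A} the worst case is 7.
With {C} the worst case is 7.
No size-1 selection achieves below 6.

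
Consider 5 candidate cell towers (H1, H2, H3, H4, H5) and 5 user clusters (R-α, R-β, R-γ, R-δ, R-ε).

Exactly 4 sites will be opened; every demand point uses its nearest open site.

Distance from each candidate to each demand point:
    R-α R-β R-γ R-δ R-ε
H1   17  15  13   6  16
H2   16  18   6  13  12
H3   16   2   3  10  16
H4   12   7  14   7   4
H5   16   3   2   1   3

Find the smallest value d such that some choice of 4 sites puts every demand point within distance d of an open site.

12

Open {H1, H2, H3, H4}.
  Farthest demand point is R-α at distance 12 (to H4); all others are ≤ 12.
With {H1, H2, H4, H5} the worst case is 12.
With {H1, H3, H4, H5} the worst case is 12.
No size-4 selection achieves below 12.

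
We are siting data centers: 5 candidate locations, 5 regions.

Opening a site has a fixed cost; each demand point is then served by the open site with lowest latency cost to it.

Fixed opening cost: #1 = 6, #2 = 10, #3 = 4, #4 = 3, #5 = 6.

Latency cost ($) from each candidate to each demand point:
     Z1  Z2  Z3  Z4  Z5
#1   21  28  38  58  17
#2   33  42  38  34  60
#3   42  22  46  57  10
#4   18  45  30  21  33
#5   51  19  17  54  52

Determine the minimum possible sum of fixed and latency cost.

98

Open {#3, #4, #5}: assign each demand point to its cheapest open site.
  Z1→#4 18, Z2→#5 19, Z3→#5 17, Z4→#4 21, Z5→#3 10
  latency cost 85, fixed 13 → total 98.
Compare {#1, #3, #4, #5}: latency cost 85 + fixed 19 = 104.
Compare {#1, #4, #5}: latency cost 92 + fixed 15 = 107.
Compare {#3, #4}: latency cost 101 + fixed 7 = 108.
All other subsets cost ≥ 104. Minimum total cost: 98.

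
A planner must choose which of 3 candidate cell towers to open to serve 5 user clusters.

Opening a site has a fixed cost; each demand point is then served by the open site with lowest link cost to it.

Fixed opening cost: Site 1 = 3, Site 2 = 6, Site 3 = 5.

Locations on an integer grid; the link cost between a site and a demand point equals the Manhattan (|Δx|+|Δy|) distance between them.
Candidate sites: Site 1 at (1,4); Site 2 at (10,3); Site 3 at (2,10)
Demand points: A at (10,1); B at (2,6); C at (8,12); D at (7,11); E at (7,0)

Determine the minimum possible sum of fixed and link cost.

37

Open {Site 2, Site 3}: assign each demand point to its cheapest open site.
  A→Site 2 2, B→Site 3 4, C→Site 3 8, D→Site 3 6, E→Site 2 6
  link cost 26, fixed 11 → total 37.
Compare {Site 1, Site 2, Site 3}: link cost 25 + fixed 14 = 39.
Compare {Site 1, Site 2}: link cost 33 + fixed 9 = 42.
Compare {Site 2}: link cost 41 + fixed 6 = 47.
All other subsets cost ≥ 39. Minimum total cost: 37.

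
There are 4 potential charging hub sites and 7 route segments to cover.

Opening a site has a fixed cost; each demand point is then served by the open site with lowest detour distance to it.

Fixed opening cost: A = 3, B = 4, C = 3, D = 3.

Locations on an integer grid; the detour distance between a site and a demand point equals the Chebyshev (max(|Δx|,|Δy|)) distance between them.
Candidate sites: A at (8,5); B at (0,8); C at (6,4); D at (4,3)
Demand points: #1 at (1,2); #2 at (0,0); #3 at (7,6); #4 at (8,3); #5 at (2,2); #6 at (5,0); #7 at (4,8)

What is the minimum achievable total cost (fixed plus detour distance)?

25

Open {A, D}: assign each demand point to its cheapest open site.
  #1→D 3, #2→D 4, #3→A 1, #4→A 2, #5→D 2, #6→D 3, #7→A 4
  detour distance 19, fixed 6 → total 25.
Compare {C, D}: detour distance 20 + fixed 6 = 26.
Compare {D}: detour distance 24 + fixed 3 = 27.
Compare {A, C, D}: detour distance 19 + fixed 9 = 28.
All other subsets cost ≥ 26. Minimum total cost: 25.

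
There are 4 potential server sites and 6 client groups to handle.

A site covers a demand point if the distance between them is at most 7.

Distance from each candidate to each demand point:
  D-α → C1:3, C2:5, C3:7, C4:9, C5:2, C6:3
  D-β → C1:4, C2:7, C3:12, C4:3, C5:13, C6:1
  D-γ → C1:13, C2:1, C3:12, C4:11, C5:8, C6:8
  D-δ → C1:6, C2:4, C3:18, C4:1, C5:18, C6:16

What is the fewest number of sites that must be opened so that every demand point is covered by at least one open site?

Coverage sets (demand points within 7 of each site):
  D-α: {C1, C2, C3, C5, C6}
  D-β: {C1, C2, C4, C6}
  D-γ: {C2}
  D-δ: {C1, C2, C4}
No single site covers all 6 demand points.
But {D-α, D-β} covers everything, so the minimum is 2.

2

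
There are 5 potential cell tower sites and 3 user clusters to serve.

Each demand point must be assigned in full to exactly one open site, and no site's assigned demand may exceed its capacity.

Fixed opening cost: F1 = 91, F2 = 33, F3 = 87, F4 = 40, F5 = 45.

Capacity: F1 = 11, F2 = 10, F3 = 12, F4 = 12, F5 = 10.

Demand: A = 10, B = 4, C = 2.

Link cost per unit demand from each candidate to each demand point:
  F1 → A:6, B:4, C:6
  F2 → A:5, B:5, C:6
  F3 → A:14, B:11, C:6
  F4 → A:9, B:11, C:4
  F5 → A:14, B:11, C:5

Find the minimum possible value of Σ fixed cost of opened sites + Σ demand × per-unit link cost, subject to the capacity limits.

175

Open {F2, F4}; cheapest assignment that respects the capacities:
  F2 (cap 10, load 10): A — cost 10×5 = 50
  F4 (cap 12, load 6): B, C — cost 4×11 + 2×4 = 52
  Shipping 102, fixed 73 → total 175.
  Any other capacity-feasible assignment to {F2, F4} ships for at least 102.
Compare {F2, F5}: its best feasible assignment gives total 182.
Compare {F1, F2}: its best feasible assignment gives total 202.
Every other set of open sites that can feasibly serve all demand totals ≥ 182 even under its best assignment. Minimum: 175.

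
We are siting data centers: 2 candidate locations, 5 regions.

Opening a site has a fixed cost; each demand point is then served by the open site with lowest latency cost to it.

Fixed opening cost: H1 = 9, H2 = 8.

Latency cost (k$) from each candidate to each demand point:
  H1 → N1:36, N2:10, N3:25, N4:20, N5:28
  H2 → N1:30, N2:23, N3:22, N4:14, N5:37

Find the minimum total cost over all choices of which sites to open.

Open {H1, H2}: assign each demand point to its cheapest open site.
  N1→H2 30, N2→H1 10, N3→H2 22, N4→H2 14, N5→H1 28
  latency cost 104, fixed 17 → total 121.
Compare {H1}: latency cost 119 + fixed 9 = 128.
Compare {H2}: latency cost 126 + fixed 8 = 134.

121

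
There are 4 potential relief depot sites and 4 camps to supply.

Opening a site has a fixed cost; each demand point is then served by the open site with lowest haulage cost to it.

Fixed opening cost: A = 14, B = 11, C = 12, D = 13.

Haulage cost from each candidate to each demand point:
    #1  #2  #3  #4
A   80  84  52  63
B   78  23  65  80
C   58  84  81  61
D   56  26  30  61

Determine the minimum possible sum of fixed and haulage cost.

186

Open {D}: assign each demand point to its cheapest open site.
  #1→D 56, #2→D 26, #3→D 30, #4→D 61
  haulage cost 173, fixed 13 → total 186.
Compare {B, D}: haulage cost 170 + fixed 24 = 194.
Compare {C, D}: haulage cost 173 + fixed 25 = 198.
Compare {A, D}: haulage cost 173 + fixed 27 = 200.
All other subsets cost ≥ 194. Minimum total cost: 186.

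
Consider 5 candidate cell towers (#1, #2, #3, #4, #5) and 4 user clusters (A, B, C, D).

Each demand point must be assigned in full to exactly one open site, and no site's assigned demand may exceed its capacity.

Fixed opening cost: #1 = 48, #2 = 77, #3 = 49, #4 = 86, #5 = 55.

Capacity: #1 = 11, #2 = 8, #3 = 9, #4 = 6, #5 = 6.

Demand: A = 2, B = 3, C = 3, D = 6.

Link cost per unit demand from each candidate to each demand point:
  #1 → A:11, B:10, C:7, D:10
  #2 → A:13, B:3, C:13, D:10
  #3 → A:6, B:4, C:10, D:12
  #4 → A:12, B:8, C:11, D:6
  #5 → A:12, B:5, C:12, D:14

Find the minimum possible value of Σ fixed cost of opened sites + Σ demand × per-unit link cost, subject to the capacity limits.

202

Open {#1, #3}; cheapest assignment that respects the capacities:
  #1 (cap 11, load 9): C, D — cost 3×7 + 6×10 = 81
  #3 (cap 9, load 5): A, B — cost 2×6 + 3×4 = 24
  Shipping 105, fixed 97 → total 202.
  Any other capacity-feasible assignment to {#1, #3} ships for at least 105.
Compare {#1, #5}: its best feasible assignment gives total 221.
Compare {#3, #4}: its best feasible assignment gives total 225.
Every other set of open sites that can feasibly serve all demand totals ≥ 221 even under its best assignment. Minimum: 202.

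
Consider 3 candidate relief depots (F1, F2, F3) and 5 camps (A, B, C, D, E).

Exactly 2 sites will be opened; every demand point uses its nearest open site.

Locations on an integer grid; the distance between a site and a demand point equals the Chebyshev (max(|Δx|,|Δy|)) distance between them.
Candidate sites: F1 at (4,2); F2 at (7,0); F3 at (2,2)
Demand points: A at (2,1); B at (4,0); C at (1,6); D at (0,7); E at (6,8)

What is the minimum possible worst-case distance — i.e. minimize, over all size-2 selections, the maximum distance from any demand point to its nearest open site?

Open {F1, F2}.
  Farthest demand point is E at distance 6 (to F1); all others are ≤ 6.
With {F1, F3} the worst case is 6.
With {F2, F3} the worst case is 6.
No size-2 selection achieves below 6.

6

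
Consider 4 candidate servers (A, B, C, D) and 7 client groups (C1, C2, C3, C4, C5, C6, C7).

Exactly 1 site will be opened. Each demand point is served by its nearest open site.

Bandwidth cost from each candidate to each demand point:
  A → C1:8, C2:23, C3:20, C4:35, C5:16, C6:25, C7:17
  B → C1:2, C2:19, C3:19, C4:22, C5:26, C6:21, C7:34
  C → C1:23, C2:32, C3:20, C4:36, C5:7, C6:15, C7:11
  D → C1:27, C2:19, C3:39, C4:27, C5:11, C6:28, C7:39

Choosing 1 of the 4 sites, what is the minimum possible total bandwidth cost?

143

Open {B}.
  C1→B 2, C2→B 19, C3→B 19, C4→B 22, C5→B 26, C6→B 21, C7→B 34  ⇒ total 143.
Compare {A}: total 144.
Compare {C}: total 144.
No size-1 selection does better; minimum is 143.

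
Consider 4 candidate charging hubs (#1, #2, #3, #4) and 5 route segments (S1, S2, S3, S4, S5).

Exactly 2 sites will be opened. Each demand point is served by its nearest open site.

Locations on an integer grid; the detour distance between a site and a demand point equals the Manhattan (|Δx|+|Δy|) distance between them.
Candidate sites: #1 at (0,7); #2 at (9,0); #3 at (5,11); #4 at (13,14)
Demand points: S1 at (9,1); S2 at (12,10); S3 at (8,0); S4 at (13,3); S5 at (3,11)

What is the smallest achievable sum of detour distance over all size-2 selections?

Open {#2, #3}.
  S1→#2 1, S2→#3 8, S3→#2 1, S4→#2 7, S5→#3 2  ⇒ total 19.
Compare {#2, #4}: total 27.
Compare {#1, #2}: total 29.
No size-2 selection does better; minimum is 19.

19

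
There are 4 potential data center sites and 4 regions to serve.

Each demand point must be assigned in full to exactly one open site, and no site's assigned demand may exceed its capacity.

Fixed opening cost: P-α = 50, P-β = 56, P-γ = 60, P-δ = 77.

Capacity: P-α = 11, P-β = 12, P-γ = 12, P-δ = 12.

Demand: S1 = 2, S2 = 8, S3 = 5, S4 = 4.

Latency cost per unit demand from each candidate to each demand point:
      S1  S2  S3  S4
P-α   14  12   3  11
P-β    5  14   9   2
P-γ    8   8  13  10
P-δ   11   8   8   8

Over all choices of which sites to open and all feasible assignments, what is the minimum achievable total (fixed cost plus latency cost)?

243

Open {P-β, P-γ}; cheapest assignment that respects the capacities:
  P-β (cap 12, load 11): S1, S3, S4 — cost 2×5 + 5×9 + 4×2 = 63
  P-γ (cap 12, load 8): S2 — cost 8×8 = 64
  Shipping 127, fixed 116 → total 243.
  Any other capacity-feasible assignment to {P-β, P-γ} ships for at least 127.
Compare {P-α, P-γ}: its best feasible assignment gives total 249.
Compare {P-β, P-δ}: its best feasible assignment gives total 260.
Every other set of open sites that can feasibly serve all demand totals ≥ 249 even under its best assignment. Minimum: 243.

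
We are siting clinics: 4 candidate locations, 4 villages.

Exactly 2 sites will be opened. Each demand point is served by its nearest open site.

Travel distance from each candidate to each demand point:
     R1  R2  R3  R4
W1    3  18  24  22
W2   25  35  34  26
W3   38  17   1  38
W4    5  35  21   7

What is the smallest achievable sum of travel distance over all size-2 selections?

30

Open {W3, W4}.
  R1→W4 5, R2→W3 17, R3→W3 1, R4→W4 7  ⇒ total 30.
Compare {W1, W3}: total 43.
Compare {W1, W4}: total 49.
No size-2 selection does better; minimum is 30.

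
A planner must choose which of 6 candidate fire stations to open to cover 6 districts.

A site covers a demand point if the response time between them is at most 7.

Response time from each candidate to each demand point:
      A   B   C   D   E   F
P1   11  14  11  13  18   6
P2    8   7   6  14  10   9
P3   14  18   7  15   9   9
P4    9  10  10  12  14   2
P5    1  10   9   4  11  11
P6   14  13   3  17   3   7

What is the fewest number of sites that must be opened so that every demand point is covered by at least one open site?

Coverage sets (demand points within 7 of each site):
  P1: {F}
  P2: {B, C}
  P3: {C}
  P4: {F}
  P5: {A, D}
  P6: {C, E, F}
No 2 sites suffice: every size-2 union leaves at least one demand point uncovered.
But {P2, P5, P6} covers everything, so the minimum is 3.

3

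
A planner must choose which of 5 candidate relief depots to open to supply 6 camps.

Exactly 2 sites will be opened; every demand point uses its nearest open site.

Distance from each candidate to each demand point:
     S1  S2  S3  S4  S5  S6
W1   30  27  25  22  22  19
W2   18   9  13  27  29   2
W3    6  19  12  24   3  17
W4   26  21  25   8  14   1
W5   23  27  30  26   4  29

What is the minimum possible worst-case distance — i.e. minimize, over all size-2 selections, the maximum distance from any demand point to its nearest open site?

18

Open {W2, W4}.
  Farthest demand point is S1 at distance 18 (to W2); all others are ≤ 18.
With {W3, W4} the worst case is 19.
With {W1, W2} the worst case is 22.
No size-2 selection achieves below 18.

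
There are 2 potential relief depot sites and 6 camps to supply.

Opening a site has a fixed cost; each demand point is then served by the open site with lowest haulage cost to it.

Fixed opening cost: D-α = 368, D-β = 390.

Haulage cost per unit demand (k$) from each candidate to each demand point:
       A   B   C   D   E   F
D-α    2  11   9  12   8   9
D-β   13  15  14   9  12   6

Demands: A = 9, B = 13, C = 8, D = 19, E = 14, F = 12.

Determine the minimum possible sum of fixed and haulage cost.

Open {D-α}: assign each demand point to its cheapest open site.
  A→D-α 9×2=18, B→D-α 13×11=143, C→D-α 8×9=72, D→D-α 19×12=228, E→D-α 14×8=112, F→D-α 12×9=108
  haulage cost 681, fixed 368 → total 1049.
Compare {D-β}: haulage cost 835 + fixed 390 = 1225.
Compare {D-α, D-β}: haulage cost 588 + fixed 758 = 1346.

1049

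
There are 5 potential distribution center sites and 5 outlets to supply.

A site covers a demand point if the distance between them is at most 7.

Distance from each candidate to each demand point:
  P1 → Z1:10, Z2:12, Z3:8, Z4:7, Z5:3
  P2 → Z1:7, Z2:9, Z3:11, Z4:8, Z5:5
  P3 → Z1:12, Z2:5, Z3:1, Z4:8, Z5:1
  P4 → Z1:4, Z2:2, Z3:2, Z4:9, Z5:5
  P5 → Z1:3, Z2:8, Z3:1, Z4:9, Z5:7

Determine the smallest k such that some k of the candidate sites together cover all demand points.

2

Coverage sets (demand points within 7 of each site):
  P1: {Z4, Z5}
  P2: {Z1, Z5}
  P3: {Z2, Z3, Z5}
  P4: {Z1, Z2, Z3, Z5}
  P5: {Z1, Z3, Z5}
No single site covers all 5 demand points.
But {P1, P4} covers everything, so the minimum is 2.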